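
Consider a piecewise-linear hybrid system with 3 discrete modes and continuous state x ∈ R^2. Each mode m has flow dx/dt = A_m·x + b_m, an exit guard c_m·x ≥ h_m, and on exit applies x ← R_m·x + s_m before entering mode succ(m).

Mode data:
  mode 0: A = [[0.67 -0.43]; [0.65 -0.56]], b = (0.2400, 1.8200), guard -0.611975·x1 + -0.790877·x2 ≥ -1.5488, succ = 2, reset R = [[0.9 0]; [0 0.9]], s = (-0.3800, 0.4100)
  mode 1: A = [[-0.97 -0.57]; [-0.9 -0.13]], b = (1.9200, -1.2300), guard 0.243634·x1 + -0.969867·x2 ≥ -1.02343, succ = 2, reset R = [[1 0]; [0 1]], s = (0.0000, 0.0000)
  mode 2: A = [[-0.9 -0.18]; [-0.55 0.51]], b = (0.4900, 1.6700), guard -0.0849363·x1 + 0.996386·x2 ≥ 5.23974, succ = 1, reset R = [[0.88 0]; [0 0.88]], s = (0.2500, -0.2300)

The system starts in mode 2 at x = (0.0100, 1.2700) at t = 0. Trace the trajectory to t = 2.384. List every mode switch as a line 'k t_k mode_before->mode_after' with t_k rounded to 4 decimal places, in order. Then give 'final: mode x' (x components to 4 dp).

1 1.2400 2->1
final: 1 0.1165 2.4419

Mode 2: guard c·x = 5.2397 hit at Δt = 1.2400 (t = 1.2400), x⁻ = (-0.0893, 5.2511) → reset → x⁺ = (0.1714, 4.3910), jump to mode 1
Mode 1: flow for 1.1440 to horizon, guard not reached → x = (0.1165, 2.4419)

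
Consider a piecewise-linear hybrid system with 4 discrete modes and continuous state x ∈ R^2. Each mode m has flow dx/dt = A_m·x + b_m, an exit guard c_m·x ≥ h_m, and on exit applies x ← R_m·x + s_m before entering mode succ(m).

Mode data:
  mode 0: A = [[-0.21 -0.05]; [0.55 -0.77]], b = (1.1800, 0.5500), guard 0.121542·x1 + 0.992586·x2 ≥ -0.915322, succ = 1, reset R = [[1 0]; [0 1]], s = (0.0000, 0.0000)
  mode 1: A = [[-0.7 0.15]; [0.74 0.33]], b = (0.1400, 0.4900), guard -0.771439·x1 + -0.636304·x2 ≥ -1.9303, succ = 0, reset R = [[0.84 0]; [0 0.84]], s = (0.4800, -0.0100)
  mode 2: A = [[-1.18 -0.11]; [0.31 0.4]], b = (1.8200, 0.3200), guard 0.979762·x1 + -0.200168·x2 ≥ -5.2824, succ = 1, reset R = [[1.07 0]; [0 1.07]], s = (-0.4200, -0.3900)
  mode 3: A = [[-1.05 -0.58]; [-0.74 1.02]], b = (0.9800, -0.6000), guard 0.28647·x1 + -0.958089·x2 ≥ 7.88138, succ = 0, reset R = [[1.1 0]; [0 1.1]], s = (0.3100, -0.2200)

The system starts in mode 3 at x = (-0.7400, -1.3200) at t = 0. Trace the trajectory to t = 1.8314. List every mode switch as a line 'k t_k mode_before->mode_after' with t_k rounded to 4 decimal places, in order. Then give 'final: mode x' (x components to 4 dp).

1 1.3173 3->0
final: 0 3.2465 -4.7923

Mode 3: guard c·x = 7.8814 hit at Δt = 1.3173 (t = 1.3173), x⁻ = (2.2630, -7.5495) → reset → x⁺ = (2.7993, -8.5245), jump to mode 0
Mode 0: flow for 0.5141 to horizon, guard not reached → x = (3.2465, -4.7923)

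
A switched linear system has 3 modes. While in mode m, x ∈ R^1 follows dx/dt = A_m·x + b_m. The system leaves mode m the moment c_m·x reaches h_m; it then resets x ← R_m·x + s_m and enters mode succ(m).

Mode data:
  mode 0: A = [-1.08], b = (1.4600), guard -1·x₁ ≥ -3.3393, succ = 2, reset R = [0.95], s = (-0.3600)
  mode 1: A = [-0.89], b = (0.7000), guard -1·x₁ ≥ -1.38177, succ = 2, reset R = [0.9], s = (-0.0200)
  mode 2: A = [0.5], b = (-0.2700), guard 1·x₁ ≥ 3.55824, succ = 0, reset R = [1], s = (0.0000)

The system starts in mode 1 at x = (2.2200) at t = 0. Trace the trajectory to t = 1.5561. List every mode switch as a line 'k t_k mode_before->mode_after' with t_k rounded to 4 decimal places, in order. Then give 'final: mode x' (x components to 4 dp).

Mode 1: guard c·x = -1.3818 hit at Δt = 0.9875 (t = 0.9875), x⁻ = (1.3818) → reset → x⁺ = (1.2236), jump to mode 2
Mode 2: flow for 0.5686 to horizon, guard not reached → x = (1.4484)

1 0.9875 1->2
final: 2 1.4484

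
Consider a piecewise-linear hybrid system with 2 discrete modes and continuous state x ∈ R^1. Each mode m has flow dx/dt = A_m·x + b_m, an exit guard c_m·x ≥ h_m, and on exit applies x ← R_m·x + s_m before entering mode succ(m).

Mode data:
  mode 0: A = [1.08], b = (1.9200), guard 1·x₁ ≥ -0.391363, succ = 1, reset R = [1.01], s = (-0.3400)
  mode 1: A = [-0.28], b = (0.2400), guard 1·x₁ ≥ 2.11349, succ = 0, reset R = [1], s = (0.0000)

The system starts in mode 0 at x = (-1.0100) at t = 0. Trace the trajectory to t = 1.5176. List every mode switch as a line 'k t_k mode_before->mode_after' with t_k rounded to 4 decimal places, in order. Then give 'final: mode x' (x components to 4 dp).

Mode 0: guard c·x = -0.3914 hit at Δt = 0.5472 (t = 0.5472), x⁻ = (-0.3914) → reset → x⁺ = (-0.7353), jump to mode 1
Mode 1: flow for 0.9704 to horizon, guard not reached → x = (-0.3564)

1 0.5472 0->1
final: 1 -0.3564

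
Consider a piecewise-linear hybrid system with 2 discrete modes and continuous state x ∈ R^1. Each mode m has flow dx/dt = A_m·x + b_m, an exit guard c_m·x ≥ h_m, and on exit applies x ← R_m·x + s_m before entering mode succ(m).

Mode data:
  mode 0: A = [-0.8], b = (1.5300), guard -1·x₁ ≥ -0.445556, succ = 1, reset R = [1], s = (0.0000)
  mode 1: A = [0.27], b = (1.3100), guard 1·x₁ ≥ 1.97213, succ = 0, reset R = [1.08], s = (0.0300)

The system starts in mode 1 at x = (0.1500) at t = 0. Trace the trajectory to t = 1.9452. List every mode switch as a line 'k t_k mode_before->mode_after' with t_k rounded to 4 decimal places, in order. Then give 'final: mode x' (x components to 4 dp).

Mode 1: guard c·x = 1.9721 hit at Δt = 1.1505 (t = 1.1505), x⁻ = (1.9721) → reset → x⁺ = (2.1599), jump to mode 0
Mode 0: flow for 0.7947 to horizon, guard not reached → x = (2.0435)

1 1.1505 1->0
final: 0 2.0435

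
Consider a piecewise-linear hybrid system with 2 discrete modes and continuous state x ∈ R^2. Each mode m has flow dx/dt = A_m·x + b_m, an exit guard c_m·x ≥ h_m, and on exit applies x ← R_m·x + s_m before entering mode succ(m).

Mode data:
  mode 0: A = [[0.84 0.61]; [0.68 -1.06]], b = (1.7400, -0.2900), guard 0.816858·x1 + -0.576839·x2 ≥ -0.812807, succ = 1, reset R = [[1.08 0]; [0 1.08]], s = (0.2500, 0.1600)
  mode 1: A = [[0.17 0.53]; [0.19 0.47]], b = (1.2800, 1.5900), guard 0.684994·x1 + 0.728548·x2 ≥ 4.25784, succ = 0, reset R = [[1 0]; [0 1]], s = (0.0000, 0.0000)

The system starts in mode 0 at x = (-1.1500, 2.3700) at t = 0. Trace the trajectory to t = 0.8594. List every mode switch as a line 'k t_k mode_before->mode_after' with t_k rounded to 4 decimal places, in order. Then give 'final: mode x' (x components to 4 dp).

Mode 0: guard c·x = -0.8128 hit at Δt = 0.4515 (t = 0.4515), x⁻ = (-0.1363, 1.2160) → reset → x⁺ = (0.1028, 1.4733), jump to mode 1
Mode 1: flow for 0.4079 to horizon, guard not reached → x = (1.0942, 2.5472)

1 0.4515 0->1
final: 1 1.0942 2.5472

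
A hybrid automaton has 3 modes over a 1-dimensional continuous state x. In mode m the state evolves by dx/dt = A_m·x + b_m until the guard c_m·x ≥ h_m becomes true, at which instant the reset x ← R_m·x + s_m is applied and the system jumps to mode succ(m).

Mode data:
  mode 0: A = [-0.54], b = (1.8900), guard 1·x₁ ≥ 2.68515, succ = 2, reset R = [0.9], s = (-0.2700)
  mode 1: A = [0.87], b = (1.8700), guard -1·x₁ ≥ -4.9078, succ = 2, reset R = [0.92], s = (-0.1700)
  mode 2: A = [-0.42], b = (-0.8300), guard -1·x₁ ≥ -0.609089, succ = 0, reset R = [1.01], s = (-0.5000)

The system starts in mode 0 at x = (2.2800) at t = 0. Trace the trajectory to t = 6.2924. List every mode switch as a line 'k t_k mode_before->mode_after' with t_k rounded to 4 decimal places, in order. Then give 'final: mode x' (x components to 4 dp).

Mode 0: guard c·x = 2.6852 hit at Δt = 0.7474 (t = 0.7474), x⁻ = (2.6852) → reset → x⁺ = (2.1466), jump to mode 2
Mode 2: guard c·x = -0.6091 hit at Δt = 1.1112 (t = 1.8586), x⁻ = (0.6091) → reset → x⁺ = (0.1152), jump to mode 0
Mode 0: guard c·x = 2.6852 hit at Δt = 2.6371 (t = 4.4957), x⁻ = (2.6852) → reset → x⁺ = (2.1466), jump to mode 2
Mode 2: guard c·x = -0.6091 hit at Δt = 1.1112 (t = 5.6069), x⁻ = (0.6091) → reset → x⁺ = (0.1152), jump to mode 0
Mode 0: flow for 0.6855 to horizon, guard not reached → x = (1.1623)

1 0.7474 0->2
2 1.8586 2->0
3 4.4957 0->2
4 5.6069 2->0
final: 0 1.1623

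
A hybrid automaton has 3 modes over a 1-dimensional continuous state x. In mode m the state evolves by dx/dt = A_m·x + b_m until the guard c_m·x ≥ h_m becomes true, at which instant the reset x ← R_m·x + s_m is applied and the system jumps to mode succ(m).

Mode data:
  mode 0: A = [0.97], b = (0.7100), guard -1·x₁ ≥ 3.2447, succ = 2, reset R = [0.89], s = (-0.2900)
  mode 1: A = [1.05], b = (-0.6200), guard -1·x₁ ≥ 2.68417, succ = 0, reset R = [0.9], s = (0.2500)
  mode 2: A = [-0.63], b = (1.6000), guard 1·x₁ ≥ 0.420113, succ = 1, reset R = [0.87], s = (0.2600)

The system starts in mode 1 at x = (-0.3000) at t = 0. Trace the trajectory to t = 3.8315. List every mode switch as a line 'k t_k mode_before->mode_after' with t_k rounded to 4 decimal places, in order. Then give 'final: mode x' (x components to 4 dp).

1 1.2402 1->0
2 1.8186 0->2
3 3.3937 2->1
final: 1 0.6459

Mode 1: guard c·x = 2.6842 hit at Δt = 1.2402 (t = 1.2402), x⁻ = (-2.6842) → reset → x⁺ = (-2.1658), jump to mode 0
Mode 0: guard c·x = 3.2447 hit at Δt = 0.5784 (t = 1.8186), x⁻ = (-3.2447) → reset → x⁺ = (-3.1778), jump to mode 2
Mode 2: guard c·x = 0.4201 hit at Δt = 1.5751 (t = 3.3937), x⁻ = (0.4201) → reset → x⁺ = (0.6255), jump to mode 1
Mode 1: flow for 0.4378 to horizon, guard not reached → x = (0.6459)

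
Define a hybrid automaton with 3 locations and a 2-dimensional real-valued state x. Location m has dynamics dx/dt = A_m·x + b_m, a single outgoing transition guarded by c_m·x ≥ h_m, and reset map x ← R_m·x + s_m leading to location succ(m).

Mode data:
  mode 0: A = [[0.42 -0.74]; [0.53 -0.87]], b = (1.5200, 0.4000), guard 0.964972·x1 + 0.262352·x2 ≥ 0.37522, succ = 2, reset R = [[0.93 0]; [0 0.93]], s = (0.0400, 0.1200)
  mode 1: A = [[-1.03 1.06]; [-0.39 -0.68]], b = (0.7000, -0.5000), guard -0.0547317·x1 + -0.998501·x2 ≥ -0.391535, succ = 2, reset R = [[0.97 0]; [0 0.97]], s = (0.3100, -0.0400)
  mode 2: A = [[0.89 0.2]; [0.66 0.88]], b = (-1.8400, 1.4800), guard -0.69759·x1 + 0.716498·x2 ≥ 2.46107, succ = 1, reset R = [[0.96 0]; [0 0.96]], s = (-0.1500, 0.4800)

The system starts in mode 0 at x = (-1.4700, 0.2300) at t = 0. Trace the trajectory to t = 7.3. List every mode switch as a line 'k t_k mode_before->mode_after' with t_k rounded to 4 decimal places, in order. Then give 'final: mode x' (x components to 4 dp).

1 1.5341 0->2
2 2.3676 2->1
3 3.7783 1->2
4 4.7877 2->1
5 6.3679 1->2
final: 2 2.9950 4.9966

Mode 0: guard c·x = 0.3752 hit at Δt = 1.5341 (t = 1.5341), x⁻ = (0.3372, 0.1898) → reset → x⁺ = (0.3536, 0.2966), jump to mode 2
Mode 2: guard c·x = 2.4611 hit at Δt = 0.8335 (t = 2.3676), x⁻ = (-1.2613, 2.2068) → reset → x⁺ = (-1.3609, 2.5986), jump to mode 1
Mode 1: guard c·x = -0.3915 hit at Δt = 1.4107 (t = 3.7783), x⁻ = (1.0832, 0.3327) → reset → x⁺ = (1.3607, 0.2828), jump to mode 2
Mode 2: guard c·x = 2.4611 hit at Δt = 1.0094 (t = 4.7877), x⁻ = (0.9007, 4.3118) → reset → x⁺ = (0.7147, 4.6194), jump to mode 1
Mode 1: guard c·x = -0.3915 hit at Δt = 1.5802 (t = 6.3679), x⁻ = (1.9754, 0.2838) → reset → x⁺ = (2.2261, 0.2353), jump to mode 2
Mode 2: flow for 0.9321 to horizon, guard not reached → x = (2.9950, 4.9966)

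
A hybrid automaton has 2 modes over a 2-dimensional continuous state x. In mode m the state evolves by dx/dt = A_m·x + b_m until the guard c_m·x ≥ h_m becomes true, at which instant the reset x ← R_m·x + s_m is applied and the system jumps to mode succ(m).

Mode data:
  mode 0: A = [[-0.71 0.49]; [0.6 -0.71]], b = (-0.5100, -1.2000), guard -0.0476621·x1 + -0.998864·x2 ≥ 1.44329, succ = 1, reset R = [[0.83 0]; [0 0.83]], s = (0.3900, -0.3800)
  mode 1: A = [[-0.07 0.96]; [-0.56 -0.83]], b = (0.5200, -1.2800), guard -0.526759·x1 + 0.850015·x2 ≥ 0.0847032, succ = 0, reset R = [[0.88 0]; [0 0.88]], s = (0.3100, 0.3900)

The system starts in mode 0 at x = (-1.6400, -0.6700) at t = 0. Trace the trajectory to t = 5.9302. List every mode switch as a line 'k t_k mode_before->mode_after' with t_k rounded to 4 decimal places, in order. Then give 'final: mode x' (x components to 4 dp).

1 0.4930 0->1
2 1.7971 1->0
3 2.5943 0->1
4 4.3053 1->0
5 5.1398 0->1
final: 1 -1.2024 -1.2238

Mode 0: guard c·x = 1.4433 hit at Δt = 0.4930 (t = 0.4930), x⁻ = (-1.5842, -1.3693) → reset → x⁺ = (-0.9249, -1.5166), jump to mode 1
Mode 1: guard c·x = 0.0847 hit at Δt = 1.3041 (t = 1.7971), x⁻ = (-1.6243, -0.9070) → reset → x⁺ = (-1.1194, -0.4081), jump to mode 0
Mode 0: guard c·x = 1.4433 hit at Δt = 0.7972 (t = 2.5943), x⁻ = (-1.2393, -1.3858) → reset → x⁺ = (-0.6386, -1.5302), jump to mode 1
Mode 1: guard c·x = 0.0847 hit at Δt = 1.7111 (t = 4.3053), x⁻ = (-1.5660, -0.8708) → reset → x⁺ = (-1.0681, -0.3763), jump to mode 0
Mode 0: guard c·x = 1.4433 hit at Δt = 0.8344 (t = 5.1398), x⁻ = (-1.2122, -1.3871) → reset → x⁺ = (-0.6161, -1.5313), jump to mode 1
Mode 1: flow for 0.7904 to horizon, guard not reached → x = (-1.2024, -1.2238)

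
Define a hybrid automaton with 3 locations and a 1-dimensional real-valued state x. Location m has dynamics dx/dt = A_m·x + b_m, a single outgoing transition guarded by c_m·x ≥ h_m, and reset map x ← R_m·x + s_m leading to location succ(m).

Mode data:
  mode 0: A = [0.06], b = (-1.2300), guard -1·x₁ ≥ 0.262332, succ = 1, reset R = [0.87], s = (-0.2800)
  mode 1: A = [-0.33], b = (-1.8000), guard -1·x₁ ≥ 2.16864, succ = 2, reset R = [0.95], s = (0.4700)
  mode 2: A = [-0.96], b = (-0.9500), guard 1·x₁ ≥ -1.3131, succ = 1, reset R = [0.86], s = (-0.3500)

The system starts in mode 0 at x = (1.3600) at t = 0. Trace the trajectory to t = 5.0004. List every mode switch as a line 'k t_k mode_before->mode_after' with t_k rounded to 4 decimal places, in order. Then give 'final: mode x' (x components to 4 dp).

1 1.3560 0->1
2 2.5954 1->2
3 3.2399 2->1
4 3.8170 1->2
5 4.4615 2->1
final: 1 -2.1269

Mode 0: guard c·x = 0.2623 hit at Δt = 1.3560 (t = 1.3560), x⁻ = (-0.2623) → reset → x⁺ = (-0.5082), jump to mode 1
Mode 1: guard c·x = 2.1686 hit at Δt = 1.2394 (t = 2.5954), x⁻ = (-2.1686) → reset → x⁺ = (-1.5902), jump to mode 2
Mode 2: guard c·x = -1.3131 hit at Δt = 0.6445 (t = 3.2399), x⁻ = (-1.3131) → reset → x⁺ = (-1.4793), jump to mode 1
Mode 1: guard c·x = 2.1686 hit at Δt = 0.5771 (t = 3.8170), x⁻ = (-2.1686) → reset → x⁺ = (-1.5902), jump to mode 2
Mode 2: guard c·x = -1.3131 hit at Δt = 0.6445 (t = 4.4615), x⁻ = (-1.3131) → reset → x⁺ = (-1.4793), jump to mode 1
Mode 1: flow for 0.5389 to horizon, guard not reached → x = (-2.1269)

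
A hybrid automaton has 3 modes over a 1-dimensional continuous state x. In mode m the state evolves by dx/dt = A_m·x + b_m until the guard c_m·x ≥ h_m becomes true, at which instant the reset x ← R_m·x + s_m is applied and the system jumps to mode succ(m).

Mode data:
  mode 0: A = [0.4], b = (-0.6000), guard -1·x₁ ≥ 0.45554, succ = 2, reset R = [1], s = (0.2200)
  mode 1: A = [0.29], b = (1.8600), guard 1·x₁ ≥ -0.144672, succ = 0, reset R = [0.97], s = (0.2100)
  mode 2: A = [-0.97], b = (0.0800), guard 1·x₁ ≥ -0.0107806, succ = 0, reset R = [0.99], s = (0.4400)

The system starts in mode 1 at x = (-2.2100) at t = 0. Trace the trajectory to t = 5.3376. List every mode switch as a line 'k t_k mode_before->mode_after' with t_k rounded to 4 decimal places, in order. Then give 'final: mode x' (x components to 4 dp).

Mode 1: guard c·x = -0.1447 hit at Δt = 1.3781 (t = 1.3781), x⁻ = (-0.1447) → reset → x⁺ = (0.0697), jump to mode 0
Mode 0: guard c·x = 0.4555 hit at Δt = 0.7819 (t = 2.1600), x⁻ = (-0.4555) → reset → x⁺ = (-0.2355), jump to mode 2
Mode 2: guard c·x = -0.0108 hit at Δt = 1.2647 (t = 3.4247), x⁻ = (-0.0108) → reset → x⁺ = (0.4293), jump to mode 0
Mode 0: guard c·x = 0.4555 hit at Δt = 1.5059 (t = 4.9306), x⁻ = (-0.4555) → reset → x⁺ = (-0.2355), jump to mode 2
Mode 2: flow for 0.4070 to horizon, guard not reached → x = (-0.1318)

1 1.3781 1->0
2 2.1600 0->2
3 3.4247 2->0
4 4.9306 0->2
final: 2 -0.1318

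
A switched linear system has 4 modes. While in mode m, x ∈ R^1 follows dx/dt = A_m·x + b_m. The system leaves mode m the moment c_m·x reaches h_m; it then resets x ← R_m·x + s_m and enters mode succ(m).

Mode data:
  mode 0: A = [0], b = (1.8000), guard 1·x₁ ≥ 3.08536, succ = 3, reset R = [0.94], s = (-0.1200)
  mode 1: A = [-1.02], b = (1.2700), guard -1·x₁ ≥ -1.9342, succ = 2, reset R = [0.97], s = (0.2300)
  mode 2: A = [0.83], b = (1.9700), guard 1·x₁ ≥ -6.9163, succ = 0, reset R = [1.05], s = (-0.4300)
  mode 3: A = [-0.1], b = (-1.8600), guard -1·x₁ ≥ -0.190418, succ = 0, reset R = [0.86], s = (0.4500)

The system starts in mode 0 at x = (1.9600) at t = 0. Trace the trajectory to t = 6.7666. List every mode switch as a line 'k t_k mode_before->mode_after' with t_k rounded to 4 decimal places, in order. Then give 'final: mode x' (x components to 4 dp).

1 0.6252 0->3
2 1.9164 3->0
3 3.2895 0->3
4 4.5807 3->0
5 5.9538 0->3
final: 3 1.1112

Mode 0: guard c·x = 3.0854 hit at Δt = 0.6252 (t = 0.6252), x⁻ = (3.0854) → reset → x⁺ = (2.7802), jump to mode 3
Mode 3: guard c·x = -0.1904 hit at Δt = 1.2912 (t = 1.9164), x⁻ = (0.1904) → reset → x⁺ = (0.6138), jump to mode 0
Mode 0: guard c·x = 3.0854 hit at Δt = 1.3731 (t = 3.2895), x⁻ = (3.0854) → reset → x⁺ = (2.7802), jump to mode 3
Mode 3: guard c·x = -0.1904 hit at Δt = 1.2912 (t = 4.5807), x⁻ = (0.1904) → reset → x⁺ = (0.6138), jump to mode 0
Mode 0: guard c·x = 3.0854 hit at Δt = 1.3731 (t = 5.9538), x⁻ = (3.0854) → reset → x⁺ = (2.7802), jump to mode 3
Mode 3: flow for 0.8128 to horizon, guard not reached → x = (1.1112)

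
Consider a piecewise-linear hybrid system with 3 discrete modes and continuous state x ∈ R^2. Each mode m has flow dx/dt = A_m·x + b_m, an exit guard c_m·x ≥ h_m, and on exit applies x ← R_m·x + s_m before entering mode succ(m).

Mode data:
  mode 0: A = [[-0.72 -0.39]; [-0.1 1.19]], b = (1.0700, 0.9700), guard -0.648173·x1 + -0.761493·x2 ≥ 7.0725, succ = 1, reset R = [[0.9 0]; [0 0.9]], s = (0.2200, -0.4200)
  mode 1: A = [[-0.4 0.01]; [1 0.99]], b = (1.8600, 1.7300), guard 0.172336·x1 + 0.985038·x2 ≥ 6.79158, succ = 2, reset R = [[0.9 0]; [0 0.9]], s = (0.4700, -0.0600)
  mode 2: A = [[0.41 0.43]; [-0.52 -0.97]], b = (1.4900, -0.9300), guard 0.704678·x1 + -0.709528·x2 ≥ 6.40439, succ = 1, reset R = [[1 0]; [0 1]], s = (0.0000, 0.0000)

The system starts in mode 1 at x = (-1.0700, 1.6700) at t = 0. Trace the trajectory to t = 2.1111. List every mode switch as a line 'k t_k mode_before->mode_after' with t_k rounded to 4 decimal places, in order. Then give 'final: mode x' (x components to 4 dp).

1 0.9640 1->2
final: 2 5.8764 -0.1109

Mode 1: guard c·x = 6.7916 hit at Δt = 0.9640 (t = 0.9640), x⁻ = (0.7908, 6.7564) → reset → x⁺ = (1.1817, 6.0208), jump to mode 2
Mode 2: flow for 1.1471 to horizon, guard not reached → x = (5.8764, -0.1109)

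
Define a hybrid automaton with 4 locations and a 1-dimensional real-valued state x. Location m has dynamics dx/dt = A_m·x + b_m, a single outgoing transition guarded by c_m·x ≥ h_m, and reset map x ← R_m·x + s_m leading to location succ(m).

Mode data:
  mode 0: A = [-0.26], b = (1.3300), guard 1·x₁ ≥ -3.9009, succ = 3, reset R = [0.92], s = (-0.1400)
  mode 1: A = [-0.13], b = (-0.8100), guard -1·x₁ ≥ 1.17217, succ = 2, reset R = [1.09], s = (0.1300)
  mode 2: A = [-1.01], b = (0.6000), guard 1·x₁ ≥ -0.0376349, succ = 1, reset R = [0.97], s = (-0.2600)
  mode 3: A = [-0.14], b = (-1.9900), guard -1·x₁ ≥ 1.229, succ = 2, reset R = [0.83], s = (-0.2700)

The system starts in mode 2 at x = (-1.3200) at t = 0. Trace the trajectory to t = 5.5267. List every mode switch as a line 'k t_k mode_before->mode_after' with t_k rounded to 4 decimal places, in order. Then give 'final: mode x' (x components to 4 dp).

Mode 2: guard c·x = -0.0376 hit at Δt = 1.0976 (t = 1.0976), x⁻ = (-0.0376) → reset → x⁺ = (-0.2965), jump to mode 1
Mode 1: guard c·x = 1.1722 hit at Δt = 1.2281 (t = 2.3257), x⁻ = (-1.1722) → reset → x⁺ = (-1.1477), jump to mode 2
Mode 2: guard c·x = -0.0376 hit at Δt = 1.0042 (t = 3.3299), x⁻ = (-0.0376) → reset → x⁺ = (-0.2965), jump to mode 1
Mode 1: guard c·x = 1.1722 hit at Δt = 1.2281 (t = 4.5580), x⁻ = (-1.1722) → reset → x⁺ = (-1.1477), jump to mode 2
Mode 2: flow for 0.9687 to horizon, guard not reached → x = (-0.0607)

1 1.0976 2->1
2 2.3257 1->2
3 3.3299 2->1
4 4.5580 1->2
final: 2 -0.0607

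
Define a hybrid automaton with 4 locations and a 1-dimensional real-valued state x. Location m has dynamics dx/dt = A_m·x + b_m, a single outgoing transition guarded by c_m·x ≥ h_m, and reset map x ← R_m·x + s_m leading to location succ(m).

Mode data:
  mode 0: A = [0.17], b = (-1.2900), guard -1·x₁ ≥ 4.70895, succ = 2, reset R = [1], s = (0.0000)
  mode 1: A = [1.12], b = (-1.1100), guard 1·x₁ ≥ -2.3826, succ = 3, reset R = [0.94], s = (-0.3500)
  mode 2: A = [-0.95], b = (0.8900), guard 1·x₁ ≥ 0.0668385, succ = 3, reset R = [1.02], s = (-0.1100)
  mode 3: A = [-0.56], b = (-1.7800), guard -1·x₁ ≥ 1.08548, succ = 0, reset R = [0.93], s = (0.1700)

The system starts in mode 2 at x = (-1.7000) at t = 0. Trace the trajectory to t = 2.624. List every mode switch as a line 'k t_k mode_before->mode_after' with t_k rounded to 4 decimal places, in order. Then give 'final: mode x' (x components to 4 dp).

Mode 2: guard c·x = 0.0668 hit at Δt = 1.1672 (t = 1.1672), x⁻ = (0.0668) → reset → x⁺ = (-0.0418), jump to mode 3
Mode 3: guard c·x = 1.0855 hit at Δt = 0.7224 (t = 1.8896), x⁻ = (-1.0855) → reset → x⁺ = (-0.8395), jump to mode 0
Mode 0: flow for 0.7344 to horizon, guard not reached → x = (-1.9602)

1 1.1672 2->3
2 1.8896 3->0
final: 0 -1.9602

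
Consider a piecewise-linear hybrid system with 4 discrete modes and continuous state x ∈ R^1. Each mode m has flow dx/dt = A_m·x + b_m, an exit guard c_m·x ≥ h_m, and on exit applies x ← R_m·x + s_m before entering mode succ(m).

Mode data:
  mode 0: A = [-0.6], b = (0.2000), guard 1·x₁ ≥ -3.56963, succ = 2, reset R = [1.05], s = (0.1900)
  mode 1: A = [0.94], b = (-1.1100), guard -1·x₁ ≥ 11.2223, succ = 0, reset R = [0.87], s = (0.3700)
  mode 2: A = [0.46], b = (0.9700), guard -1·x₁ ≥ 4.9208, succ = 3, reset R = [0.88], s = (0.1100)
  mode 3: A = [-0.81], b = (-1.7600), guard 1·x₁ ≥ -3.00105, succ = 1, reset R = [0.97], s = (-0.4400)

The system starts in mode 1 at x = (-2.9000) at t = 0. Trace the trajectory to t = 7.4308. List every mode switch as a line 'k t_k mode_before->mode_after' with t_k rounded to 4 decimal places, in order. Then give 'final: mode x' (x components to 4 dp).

1 1.1826 1->0
2 2.7045 0->2
3 4.1453 2->3
4 5.2627 3->1
5 6.3338 1->0
final: 0 -4.7030

Mode 1: guard c·x = 11.2223 hit at Δt = 1.1826 (t = 1.1826), x⁻ = (-11.2223) → reset → x⁺ = (-9.3934), jump to mode 0
Mode 0: guard c·x = -3.5696 hit at Δt = 1.5219 (t = 2.7045), x⁻ = (-3.5696) → reset → x⁺ = (-3.5581), jump to mode 2
Mode 2: guard c·x = 4.9208 hit at Δt = 1.4408 (t = 4.1453), x⁻ = (-4.9208) → reset → x⁺ = (-4.2203), jump to mode 3
Mode 3: guard c·x = -3.0011 hit at Δt = 1.1174 (t = 5.2627), x⁻ = (-3.0011) → reset → x⁺ = (-3.3510), jump to mode 1
Mode 1: guard c·x = 11.2223 hit at Δt = 1.0711 (t = 6.3338), x⁻ = (-11.2223) → reset → x⁺ = (-9.3934), jump to mode 0
Mode 0: flow for 1.0970 to horizon, guard not reached → x = (-4.7030)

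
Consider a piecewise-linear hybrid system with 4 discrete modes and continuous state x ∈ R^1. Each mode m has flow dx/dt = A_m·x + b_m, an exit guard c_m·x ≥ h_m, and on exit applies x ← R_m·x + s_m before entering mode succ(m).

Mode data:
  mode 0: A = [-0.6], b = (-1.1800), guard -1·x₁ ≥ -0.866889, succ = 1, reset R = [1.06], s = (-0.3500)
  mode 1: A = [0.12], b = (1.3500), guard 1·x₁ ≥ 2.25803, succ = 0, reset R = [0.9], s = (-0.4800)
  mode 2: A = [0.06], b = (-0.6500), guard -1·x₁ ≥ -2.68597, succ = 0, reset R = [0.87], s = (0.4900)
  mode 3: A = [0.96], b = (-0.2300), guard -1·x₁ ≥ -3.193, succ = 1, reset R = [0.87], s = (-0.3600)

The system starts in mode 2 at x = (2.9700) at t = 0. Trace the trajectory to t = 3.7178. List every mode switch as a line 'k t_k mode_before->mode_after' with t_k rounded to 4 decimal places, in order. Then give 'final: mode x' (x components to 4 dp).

Mode 2: guard c·x = -2.6860 hit at Δt = 0.5914 (t = 0.5914), x⁻ = (2.6860) → reset → x⁺ = (2.8268), jump to mode 0
Mode 0: guard c·x = -0.8669 hit at Δt = 0.8762 (t = 1.4676), x⁻ = (0.8669) → reset → x⁺ = (0.5689), jump to mode 1
Mode 1: guard c·x = 2.2580 hit at Δt = 1.1132 (t = 2.5808), x⁻ = (2.2580) → reset → x⁺ = (1.5522), jump to mode 0
Mode 0: guard c·x = -0.8669 hit at Δt = 0.3610 (t = 2.9418), x⁻ = (0.8669) → reset → x⁺ = (0.5689), jump to mode 1
Mode 1: flow for 0.7760 to horizon, guard not reached → x = (1.7223)

1 0.5914 2->0
2 1.4676 0->1
3 2.5808 1->0
4 2.9418 0->1
final: 1 1.7223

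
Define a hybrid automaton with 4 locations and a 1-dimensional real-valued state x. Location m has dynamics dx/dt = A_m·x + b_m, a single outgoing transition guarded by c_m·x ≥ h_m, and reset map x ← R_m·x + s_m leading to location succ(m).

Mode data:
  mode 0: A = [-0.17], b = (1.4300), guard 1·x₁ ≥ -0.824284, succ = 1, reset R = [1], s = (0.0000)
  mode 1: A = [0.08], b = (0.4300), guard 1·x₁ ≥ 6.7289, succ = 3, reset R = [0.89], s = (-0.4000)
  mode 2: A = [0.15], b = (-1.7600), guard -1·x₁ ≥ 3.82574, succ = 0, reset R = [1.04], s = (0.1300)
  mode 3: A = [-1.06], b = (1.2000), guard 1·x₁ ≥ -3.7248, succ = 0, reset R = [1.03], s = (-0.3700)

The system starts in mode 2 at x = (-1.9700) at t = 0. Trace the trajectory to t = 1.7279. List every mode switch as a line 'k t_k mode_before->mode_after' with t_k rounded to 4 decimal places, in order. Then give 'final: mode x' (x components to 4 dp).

Mode 2: guard c·x = 3.8257 hit at Δt = 0.8467 (t = 0.8467), x⁻ = (-3.8257) → reset → x⁺ = (-3.8488), jump to mode 0
Mode 0: flow for 0.8812 to horizon, guard not reached → x = (-2.1430)

1 0.8467 2->0
final: 0 -2.1430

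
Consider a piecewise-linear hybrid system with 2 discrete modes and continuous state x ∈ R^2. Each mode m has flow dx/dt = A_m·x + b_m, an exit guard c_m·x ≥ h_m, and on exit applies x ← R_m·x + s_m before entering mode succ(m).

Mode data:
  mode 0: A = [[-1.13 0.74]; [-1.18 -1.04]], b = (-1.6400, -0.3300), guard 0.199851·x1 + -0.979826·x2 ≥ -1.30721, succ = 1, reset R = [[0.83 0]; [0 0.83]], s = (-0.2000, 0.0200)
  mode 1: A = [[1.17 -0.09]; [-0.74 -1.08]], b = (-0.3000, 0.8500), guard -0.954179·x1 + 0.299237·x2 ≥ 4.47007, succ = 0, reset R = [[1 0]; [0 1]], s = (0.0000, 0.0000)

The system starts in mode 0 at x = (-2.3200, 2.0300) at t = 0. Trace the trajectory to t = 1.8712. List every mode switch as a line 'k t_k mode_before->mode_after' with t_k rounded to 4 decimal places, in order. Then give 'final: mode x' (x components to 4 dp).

Mode 0: guard c·x = -1.3072 hit at Δt = 1.4660 (t = 1.4660), x⁻ = (-0.7942, 1.1721) → reset → x⁺ = (-0.8592, 0.9929), jump to mode 1
Mode 1: flow for 0.4052 to horizon, guard not reached → x = (-1.5865, 1.2162)

1 1.4660 0->1
final: 1 -1.5865 1.2162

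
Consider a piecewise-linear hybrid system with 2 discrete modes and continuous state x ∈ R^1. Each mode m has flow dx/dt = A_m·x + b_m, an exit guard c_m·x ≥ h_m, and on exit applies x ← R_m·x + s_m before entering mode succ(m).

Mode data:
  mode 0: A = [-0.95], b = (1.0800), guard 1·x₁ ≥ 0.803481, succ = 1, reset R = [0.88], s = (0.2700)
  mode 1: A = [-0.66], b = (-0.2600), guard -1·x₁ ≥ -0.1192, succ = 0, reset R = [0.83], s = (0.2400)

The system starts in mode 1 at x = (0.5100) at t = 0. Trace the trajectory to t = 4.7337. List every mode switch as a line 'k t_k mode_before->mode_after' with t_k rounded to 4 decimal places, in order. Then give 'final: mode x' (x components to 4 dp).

Mode 1: guard c·x = -0.1192 hit at Δt = 0.8579 (t = 0.8579), x⁻ = (0.1192) → reset → x⁺ = (0.3389), jump to mode 0
Mode 0: guard c·x = 0.8035 hit at Δt = 0.9187 (t = 1.7766), x⁻ = (0.8035) → reset → x⁺ = (0.9771), jump to mode 1
Mode 1: guard c·x = -0.1192 hit at Δt = 1.4890 (t = 3.2656), x⁻ = (0.1192) → reset → x⁺ = (0.3389), jump to mode 0
Mode 0: guard c·x = 0.8035 hit at Δt = 0.9187 (t = 4.1843), x⁻ = (0.8035) → reset → x⁺ = (0.9771), jump to mode 1
Mode 1: flow for 0.5494 to horizon, guard not reached → x = (0.5601)

1 0.8579 1->0
2 1.7766 0->1
3 3.2656 1->0
4 4.1843 0->1
final: 1 0.5601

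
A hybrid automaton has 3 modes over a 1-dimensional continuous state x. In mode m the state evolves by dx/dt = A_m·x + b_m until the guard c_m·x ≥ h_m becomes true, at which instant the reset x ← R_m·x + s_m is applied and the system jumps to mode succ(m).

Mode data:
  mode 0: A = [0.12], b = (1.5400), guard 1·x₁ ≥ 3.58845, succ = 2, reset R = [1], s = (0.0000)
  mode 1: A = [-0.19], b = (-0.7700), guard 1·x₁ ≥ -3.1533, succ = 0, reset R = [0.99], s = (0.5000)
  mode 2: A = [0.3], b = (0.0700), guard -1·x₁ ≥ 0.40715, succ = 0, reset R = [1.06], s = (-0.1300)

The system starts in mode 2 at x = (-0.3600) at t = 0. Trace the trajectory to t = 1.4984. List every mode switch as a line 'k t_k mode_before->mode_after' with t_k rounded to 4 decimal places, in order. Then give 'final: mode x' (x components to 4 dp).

Mode 2: guard c·x = 0.4072 hit at Δt = 1.0548 (t = 1.0548), x⁻ = (-0.4071) → reset → x⁺ = (-0.5616), jump to mode 0
Mode 0: flow for 0.4436 to horizon, guard not reached → x = (0.1094)

1 1.0548 2->0
final: 0 0.1094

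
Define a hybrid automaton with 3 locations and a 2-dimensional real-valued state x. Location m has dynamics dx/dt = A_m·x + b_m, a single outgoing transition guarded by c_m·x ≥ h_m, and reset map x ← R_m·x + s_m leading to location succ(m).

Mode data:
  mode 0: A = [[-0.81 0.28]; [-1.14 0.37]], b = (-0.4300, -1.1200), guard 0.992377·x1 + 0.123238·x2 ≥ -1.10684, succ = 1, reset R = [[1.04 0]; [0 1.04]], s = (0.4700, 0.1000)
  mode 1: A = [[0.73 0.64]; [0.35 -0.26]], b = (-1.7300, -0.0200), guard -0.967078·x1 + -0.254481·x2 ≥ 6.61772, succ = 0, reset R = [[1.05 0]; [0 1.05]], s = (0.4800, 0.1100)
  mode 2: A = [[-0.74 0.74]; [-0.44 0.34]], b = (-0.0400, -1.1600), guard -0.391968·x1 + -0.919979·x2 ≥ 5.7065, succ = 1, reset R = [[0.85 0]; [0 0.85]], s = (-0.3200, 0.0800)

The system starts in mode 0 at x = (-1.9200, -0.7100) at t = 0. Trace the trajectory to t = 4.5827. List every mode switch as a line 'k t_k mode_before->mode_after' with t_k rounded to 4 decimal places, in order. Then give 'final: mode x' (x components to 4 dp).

Mode 0: guard c·x = -1.1068 hit at Δt = 1.2989 (t = 1.2989), x⁻ = (-1.0905, -0.1996) → reset → x⁺ = (-0.6642, -0.1076), jump to mode 1
Mode 1: guard c·x = 6.6177 hit at Δt = 1.3579 (t = 2.6568), x⁻ = (-6.4817, -1.3731) → reset → x⁺ = (-6.3258, -1.3317), jump to mode 0
Mode 0: guard c·x = -1.1068 hit at Δt = 1.4918 (t = 4.1486), x⁻ = (-1.6612, 4.3959) → reset → x⁺ = (-1.2577, 4.6717), jump to mode 1
Mode 1: flow for 0.4341 to horizon, guard not reached → x = (-1.1909, 3.9912)

1 1.2989 0->1
2 2.6568 1->0
3 4.1486 0->1
final: 1 -1.1909 3.9912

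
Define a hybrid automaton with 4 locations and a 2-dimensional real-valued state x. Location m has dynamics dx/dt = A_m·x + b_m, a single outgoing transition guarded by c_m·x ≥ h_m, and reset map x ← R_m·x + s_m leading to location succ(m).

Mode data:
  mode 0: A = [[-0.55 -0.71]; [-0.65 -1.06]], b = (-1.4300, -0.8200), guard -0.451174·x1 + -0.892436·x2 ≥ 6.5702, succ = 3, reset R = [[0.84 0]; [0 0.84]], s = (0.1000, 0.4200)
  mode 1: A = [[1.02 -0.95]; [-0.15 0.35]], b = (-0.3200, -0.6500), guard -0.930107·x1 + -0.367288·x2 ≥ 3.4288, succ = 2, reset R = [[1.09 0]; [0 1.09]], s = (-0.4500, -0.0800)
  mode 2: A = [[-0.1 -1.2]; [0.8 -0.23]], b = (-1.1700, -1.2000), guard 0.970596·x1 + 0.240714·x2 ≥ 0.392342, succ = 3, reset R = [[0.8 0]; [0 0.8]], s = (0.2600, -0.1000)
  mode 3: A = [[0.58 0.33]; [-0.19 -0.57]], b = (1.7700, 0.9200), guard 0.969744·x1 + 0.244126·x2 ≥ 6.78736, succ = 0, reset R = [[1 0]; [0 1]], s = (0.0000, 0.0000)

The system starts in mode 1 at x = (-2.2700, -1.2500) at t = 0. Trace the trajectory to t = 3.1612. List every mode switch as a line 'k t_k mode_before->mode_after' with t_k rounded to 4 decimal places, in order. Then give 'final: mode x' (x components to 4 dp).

1 0.4714 1->2
2 2.0238 2->3
final: 3 4.3039 -1.4879

Mode 1: guard c·x = 3.4288 hit at Δt = 0.4714 (t = 0.4714), x⁻ = (-3.0527, -1.6050) → reset → x⁺ = (-3.7774, -1.8294), jump to mode 2
Mode 2: guard c·x = 0.3923 hit at Δt = 1.5524 (t = 2.0238), x⁻ = (1.4481, -4.2091) → reset → x⁺ = (1.4185, -3.4673), jump to mode 3
Mode 3: flow for 1.1374 to horizon, guard not reached → x = (4.3039, -1.4879)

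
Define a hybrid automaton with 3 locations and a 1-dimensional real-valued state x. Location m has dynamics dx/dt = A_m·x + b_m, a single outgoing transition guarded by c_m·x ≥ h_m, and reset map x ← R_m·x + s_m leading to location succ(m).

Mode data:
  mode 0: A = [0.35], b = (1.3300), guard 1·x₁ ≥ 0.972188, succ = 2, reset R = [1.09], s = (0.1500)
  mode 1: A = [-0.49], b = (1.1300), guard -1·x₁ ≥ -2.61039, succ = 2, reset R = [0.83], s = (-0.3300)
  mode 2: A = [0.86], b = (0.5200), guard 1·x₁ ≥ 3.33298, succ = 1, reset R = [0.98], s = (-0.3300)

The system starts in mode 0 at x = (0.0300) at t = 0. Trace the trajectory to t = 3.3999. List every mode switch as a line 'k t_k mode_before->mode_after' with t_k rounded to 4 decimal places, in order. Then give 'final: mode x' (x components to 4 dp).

Mode 0: guard c·x = 0.9722 hit at Δt = 0.6284 (t = 0.6284), x⁻ = (0.9722) → reset → x⁺ = (1.2097), jump to mode 2
Mode 2: guard c·x = 3.3330 hit at Δt = 0.9010 (t = 1.5294), x⁻ = (3.3330) → reset → x⁺ = (2.9363), jump to mode 1
Mode 1: guard c·x = -2.6104 hit at Δt = 1.4860 (t = 3.0154), x⁻ = (2.6104) → reset → x⁺ = (1.8366), jump to mode 2
Mode 2: flow for 0.3845 to horizon, guard not reached → x = (2.7934)

1 0.6284 0->2
2 1.5294 2->1
3 3.0154 1->2
final: 2 2.7934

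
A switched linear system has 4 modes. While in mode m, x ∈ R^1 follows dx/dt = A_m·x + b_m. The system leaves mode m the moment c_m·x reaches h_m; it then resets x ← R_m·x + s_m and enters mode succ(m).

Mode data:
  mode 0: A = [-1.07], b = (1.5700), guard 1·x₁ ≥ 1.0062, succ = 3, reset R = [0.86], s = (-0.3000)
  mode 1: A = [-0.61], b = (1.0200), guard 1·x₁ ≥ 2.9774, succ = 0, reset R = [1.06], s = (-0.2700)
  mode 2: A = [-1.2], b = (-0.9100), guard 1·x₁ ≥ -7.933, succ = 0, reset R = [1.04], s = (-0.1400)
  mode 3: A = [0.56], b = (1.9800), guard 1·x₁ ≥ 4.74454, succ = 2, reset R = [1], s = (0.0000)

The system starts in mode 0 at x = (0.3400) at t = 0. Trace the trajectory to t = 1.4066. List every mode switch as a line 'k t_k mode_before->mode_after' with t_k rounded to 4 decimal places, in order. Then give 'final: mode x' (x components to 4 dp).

Mode 0: guard c·x = 1.0062 hit at Δt = 0.8355 (t = 0.8355), x⁻ = (1.0062) → reset → x⁺ = (0.5653), jump to mode 3
Mode 3: flow for 0.5711 to horizon, guard not reached → x = (2.1109)

1 0.8355 0->3
final: 3 2.1109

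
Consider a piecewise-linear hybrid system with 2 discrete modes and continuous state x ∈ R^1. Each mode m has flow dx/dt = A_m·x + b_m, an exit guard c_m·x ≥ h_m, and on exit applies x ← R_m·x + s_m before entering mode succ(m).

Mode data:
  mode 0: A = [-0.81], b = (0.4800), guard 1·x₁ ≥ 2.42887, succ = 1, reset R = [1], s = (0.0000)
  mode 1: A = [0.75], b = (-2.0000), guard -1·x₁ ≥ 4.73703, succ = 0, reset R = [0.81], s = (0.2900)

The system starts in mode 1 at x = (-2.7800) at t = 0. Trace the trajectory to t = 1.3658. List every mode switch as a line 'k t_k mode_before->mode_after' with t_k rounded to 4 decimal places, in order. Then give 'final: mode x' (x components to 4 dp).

1 0.4093 1->0
final: 0 -1.3150

Mode 1: guard c·x = 4.7370 hit at Δt = 0.4093 (t = 0.4093), x⁻ = (-4.7370) → reset → x⁺ = (-3.5470), jump to mode 0
Mode 0: flow for 0.9565 to horizon, guard not reached → x = (-1.3150)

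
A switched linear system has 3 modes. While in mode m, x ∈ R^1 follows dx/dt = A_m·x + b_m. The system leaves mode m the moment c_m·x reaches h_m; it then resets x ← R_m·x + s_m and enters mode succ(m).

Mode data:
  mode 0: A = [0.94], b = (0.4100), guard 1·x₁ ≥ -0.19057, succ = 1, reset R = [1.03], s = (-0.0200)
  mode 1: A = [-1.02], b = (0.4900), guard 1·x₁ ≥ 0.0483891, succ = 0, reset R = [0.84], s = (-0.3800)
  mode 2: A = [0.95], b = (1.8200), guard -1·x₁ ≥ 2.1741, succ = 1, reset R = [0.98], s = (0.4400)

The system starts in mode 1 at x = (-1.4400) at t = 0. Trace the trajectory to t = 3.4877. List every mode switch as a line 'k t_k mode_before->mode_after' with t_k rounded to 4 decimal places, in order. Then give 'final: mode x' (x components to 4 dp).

1 1.4626 1->0
2 2.4529 0->1
3 2.9214 1->0
final: 0 -0.2713

Mode 1: guard c·x = 0.0484 hit at Δt = 1.4626 (t = 1.4626), x⁻ = (0.0484) → reset → x⁺ = (-0.3394), jump to mode 0
Mode 0: guard c·x = -0.1906 hit at Δt = 0.9903 (t = 2.4529), x⁻ = (-0.1906) → reset → x⁺ = (-0.2163), jump to mode 1
Mode 1: guard c·x = 0.0484 hit at Δt = 0.4685 (t = 2.9214), x⁻ = (0.0484) → reset → x⁺ = (-0.3394), jump to mode 0
Mode 0: flow for 0.5663 to horizon, guard not reached → x = (-0.2713)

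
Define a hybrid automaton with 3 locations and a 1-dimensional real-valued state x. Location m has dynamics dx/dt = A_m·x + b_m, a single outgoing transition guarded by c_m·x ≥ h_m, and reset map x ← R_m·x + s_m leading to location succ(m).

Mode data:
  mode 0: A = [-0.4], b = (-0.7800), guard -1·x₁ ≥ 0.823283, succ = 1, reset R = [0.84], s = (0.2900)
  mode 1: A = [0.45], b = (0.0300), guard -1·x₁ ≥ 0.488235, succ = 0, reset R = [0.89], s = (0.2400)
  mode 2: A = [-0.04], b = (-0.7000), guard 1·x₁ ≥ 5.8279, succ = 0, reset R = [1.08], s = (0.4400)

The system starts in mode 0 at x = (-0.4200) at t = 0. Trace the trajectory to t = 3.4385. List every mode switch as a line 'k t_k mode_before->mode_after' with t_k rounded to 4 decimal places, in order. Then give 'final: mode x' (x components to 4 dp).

Mode 0: guard c·x = 0.8233 hit at Δt = 0.7649 (t = 0.7649), x⁻ = (-0.8233) → reset → x⁺ = (-0.4016), jump to mode 1
Mode 1: guard c·x = 0.4882 hit at Δt = 0.5115 (t = 1.2764), x⁻ = (-0.4882) → reset → x⁺ = (-0.1945), jump to mode 0
Mode 0: guard c·x = 0.8233 hit at Δt = 1.1086 (t = 2.3850), x⁻ = (-0.8233) → reset → x⁺ = (-0.4016), jump to mode 1
Mode 1: guard c·x = 0.4882 hit at Δt = 0.5115 (t = 2.8965), x⁻ = (-0.4882) → reset → x⁺ = (-0.1945), jump to mode 0
Mode 0: flow for 0.5420 to horizon, guard not reached → x = (-0.5367)

1 0.7649 0->1
2 1.2764 1->0
3 2.3850 0->1
4 2.8965 1->0
final: 0 -0.5367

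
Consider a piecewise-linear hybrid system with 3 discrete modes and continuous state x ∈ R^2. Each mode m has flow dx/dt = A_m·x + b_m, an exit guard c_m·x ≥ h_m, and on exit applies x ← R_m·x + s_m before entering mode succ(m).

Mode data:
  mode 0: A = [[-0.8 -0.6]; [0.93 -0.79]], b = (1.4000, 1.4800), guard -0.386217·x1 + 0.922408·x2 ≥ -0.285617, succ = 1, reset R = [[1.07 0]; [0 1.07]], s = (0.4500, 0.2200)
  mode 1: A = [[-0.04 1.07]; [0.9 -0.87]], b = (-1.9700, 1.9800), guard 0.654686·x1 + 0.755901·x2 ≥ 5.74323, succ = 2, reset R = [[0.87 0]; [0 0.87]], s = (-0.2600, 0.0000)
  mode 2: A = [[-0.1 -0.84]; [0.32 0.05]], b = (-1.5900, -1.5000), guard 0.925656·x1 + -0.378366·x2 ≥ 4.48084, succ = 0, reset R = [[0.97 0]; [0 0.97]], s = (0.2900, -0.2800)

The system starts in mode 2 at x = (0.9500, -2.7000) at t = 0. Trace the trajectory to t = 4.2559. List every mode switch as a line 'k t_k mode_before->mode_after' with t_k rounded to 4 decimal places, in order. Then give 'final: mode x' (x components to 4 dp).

1 1.5932 2->0
2 2.5577 0->1
3 3.4900 1->2
final: 2 0.0368 2.7997

Mode 2: guard c·x = 4.4808 hit at Δt = 1.5932 (t = 1.5932), x⁻ = (3.0194, -4.4558) → reset → x⁺ = (3.2188, -4.6022), jump to mode 0
Mode 0: guard c·x = -0.2856 hit at Δt = 0.9645 (t = 2.5577), x⁻ = (2.8837, 0.8978) → reset → x⁺ = (3.5355, 1.1806), jump to mode 1
Mode 1: guard c·x = 5.7432 hit at Δt = 0.9323 (t = 3.4900), x⁻ = (4.2395, 3.9260) → reset → x⁺ = (3.4284, 3.4156), jump to mode 2
Mode 2: flow for 0.7659 to horizon, guard not reached → x = (0.0368, 2.7997)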